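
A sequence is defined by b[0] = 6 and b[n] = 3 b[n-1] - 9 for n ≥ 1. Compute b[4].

b[1] = 3(6) - 9 = 9
b[2] = 3(9) - 9 = 18
b[3] = 3(18) - 9 = 45
b[4] = 3(45) - 9 = 126

126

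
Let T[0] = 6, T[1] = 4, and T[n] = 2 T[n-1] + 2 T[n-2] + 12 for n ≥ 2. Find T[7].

T[2] = 2·4 + 2·6 + 12 = 32
T[3] = 2·32 + 2·4 + 12 = 84
T[4] = 2·84 + 2·32 + 12 = 244
T[5] = 2·244 + 2·84 + 12 = 668
T[6] = 2·668 + 2·244 + 12 = 1836
T[7] = 2·1836 + 2·668 + 12 = 5020

5020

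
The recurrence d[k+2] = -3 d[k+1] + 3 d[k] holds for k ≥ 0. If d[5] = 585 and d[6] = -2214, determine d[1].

5

Rearranging, d[k-2] = (d[k] + 3 d[k-1]) / 3.
d[4] = (-2214 + 3(585)) / 3 = -459/3 = -153
d[3] = (585 + 3(-153)) / 3 = 126/3 = 42
d[2] = (-153 + 3(42)) / 3 = -27/3 = -9
d[1] = (42 + 3(-9)) / 3 = 15/3 = 5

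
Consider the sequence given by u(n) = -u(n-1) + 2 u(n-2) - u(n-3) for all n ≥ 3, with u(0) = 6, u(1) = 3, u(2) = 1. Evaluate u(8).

21

u(3) = -1 + 2(3) - 6 = -1
u(4) = -(-1) + 2(1) - 3 = 0
u(5) = -0 + 2(-1) - 1 = -3
u(6) = -(-3) + 2(0) - (-1) = 4
u(7) = -4 + 2(-3) - 0 = -10
u(8) = -(-10) + 2(4) - (-3) = 21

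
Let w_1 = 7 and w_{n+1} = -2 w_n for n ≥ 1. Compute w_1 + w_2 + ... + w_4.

w_2 = -2·7 = -14
w_3 = -2·(-14) = 28
w_4 = -2·28 = -56
Sum = 7 + (-14) + 28 + (-56) = -35

-35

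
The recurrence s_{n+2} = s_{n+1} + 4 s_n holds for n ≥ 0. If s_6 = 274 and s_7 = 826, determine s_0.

Rearranging, s_{n-2} = (s_n - s_{n-1}) / 4.
s_5 = (826 - 274) / 4 = 552/4 = 138
s_4 = (274 - 138) / 4 = 136/4 = 34
s_3 = (138 - 34) / 4 = 104/4 = 26
s_2 = (34 - 26) / 4 = 8/4 = 2
s_1 = (26 - 2) / 4 = 24/4 = 6
s_0 = (2 - 6) / 4 = -4/4 = -1

-1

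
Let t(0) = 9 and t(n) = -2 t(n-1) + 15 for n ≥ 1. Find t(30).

4294967301

The fixed point is 15/(1 + 2) = 5, so t(n) - 5 = -2(t(n-1) - 5).
Hence t(n) = 4·(-2)^n + 5.
t(30) = 4·(-2)^{30} + 5 = 4·1073741824 + 5 = 4294967301.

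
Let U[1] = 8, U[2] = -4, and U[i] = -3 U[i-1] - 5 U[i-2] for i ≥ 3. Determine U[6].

-4

U[3] = -3(-4) - 5(8) = -28
U[4] = -3(-28) - 5(-4) = 104
U[5] = -3(104) - 5(-28) = -172
U[6] = -3(-172) - 5(104) = -4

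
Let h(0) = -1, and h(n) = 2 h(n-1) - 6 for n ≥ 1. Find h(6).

-442

h(1) = 2(-1) - 6 = -8
h(2) = 2(-8) - 6 = -22
h(3) = 2(-22) - 6 = -50
h(4) = 2(-50) - 6 = -106
h(5) = 2(-106) - 6 = -218
h(6) = 2(-218) - 6 = -442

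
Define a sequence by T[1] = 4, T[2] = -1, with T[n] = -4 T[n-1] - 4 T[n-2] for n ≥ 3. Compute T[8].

T[3] = -4(-1) - 4(4) = -12
T[4] = -4(-12) - 4(-1) = 52
T[5] = -4(52) - 4(-12) = -160
T[6] = -4(-160) - 4(52) = 432
T[7] = -4(432) - 4(-160) = -1088
T[8] = -4(-1088) - 4(432) = 2624

2624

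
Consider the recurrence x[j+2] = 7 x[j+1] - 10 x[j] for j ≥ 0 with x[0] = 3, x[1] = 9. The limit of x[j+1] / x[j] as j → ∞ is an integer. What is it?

The characteristic equation is r^2 - 7r + 10 = 0, which factors as (r - 5)(r - 2) = 0.
So the roots are 5 and 2. Since |5| > |2| and the coefficient of 5^j is non-zero, the ratio tends to 5.

5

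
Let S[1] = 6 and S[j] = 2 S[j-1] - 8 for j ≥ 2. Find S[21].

The fixed point is -8/(1 - 2) = 8, so S[j] - 8 = 2(S[j-1] - 8).
Hence S[j] = -2·2^{j-1} + 8.
S[21] = -2·2^{20} + 8 = -2·1048576 + 8 = -2097144.

-2097144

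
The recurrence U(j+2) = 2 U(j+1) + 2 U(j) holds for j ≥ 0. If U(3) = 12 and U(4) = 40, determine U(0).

6

Rearranging, U(j-2) = (U(j) - 2 U(j-1)) / 2.
U(2) = (40 - 2(12)) / 2 = 16/2 = 8
U(1) = (12 - 2(8)) / 2 = -4/2 = -2
U(0) = (8 - 2(-2)) / 2 = 12/2 = 6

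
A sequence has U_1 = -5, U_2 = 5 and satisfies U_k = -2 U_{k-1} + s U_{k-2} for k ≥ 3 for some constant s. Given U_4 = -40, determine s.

-4

U_3 = -10 - 5s
U_4 = 20 + 15s
So 20 + 15s = -40, giving s = -4.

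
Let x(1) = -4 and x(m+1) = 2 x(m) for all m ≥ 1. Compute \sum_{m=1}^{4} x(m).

-60

x(2) = 2·(-4) = -8
x(3) = 2·(-8) = -16
x(4) = 2·(-16) = -32
Sum = (-4) + (-8) + (-16) + (-32) = -60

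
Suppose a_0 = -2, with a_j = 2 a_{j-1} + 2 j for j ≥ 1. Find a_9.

1002

a_1 = 2·(-2) + 2 = -2
a_2 = 2·(-2) + 4 = 0
a_3 = 2·0 + 6 = 6
a_4 = 2·6 + 8 = 20
a_5 = 2·20 + 10 = 50
a_6 = 2·50 + 12 = 112
a_7 = 2·112 + 14 = 238
a_8 = 2·238 + 16 = 492
a_9 = 2·492 + 18 = 1002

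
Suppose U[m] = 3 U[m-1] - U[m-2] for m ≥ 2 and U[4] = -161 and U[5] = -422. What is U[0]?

Rearranging, U[m-2] = -(U[m] - 3 U[m-1]).
U[3] = -(-422 - 3*(-161)) = -61
U[2] = -(-161 - 3*(-61)) = -22
U[1] = -(-61 - 3*(-22)) = -5
U[0] = -(-22 - 3*(-5)) = 7

7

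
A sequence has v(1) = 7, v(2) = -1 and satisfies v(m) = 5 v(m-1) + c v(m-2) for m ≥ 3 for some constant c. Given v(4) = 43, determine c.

v(3) = -5 + 7c
v(4) = -25 + 34c
So -25 + 34c = 43, giving c = 2.

2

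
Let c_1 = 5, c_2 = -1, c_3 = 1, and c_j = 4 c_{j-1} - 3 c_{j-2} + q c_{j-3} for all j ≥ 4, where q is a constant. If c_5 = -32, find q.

c_4 = 7 + 5q
c_5 = 25 + 19q
So 25 + 19q = -32, giving q = -3.

-3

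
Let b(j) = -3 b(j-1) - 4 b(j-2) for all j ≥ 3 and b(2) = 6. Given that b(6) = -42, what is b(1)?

Let b(1) = y.
b(3) = -18 - 4y
b(4) = 30 + 12y
b(5) = -18 - 20y
b(6) = -66 + 12y
So -66 + 12y = -42, giving y = 2.

2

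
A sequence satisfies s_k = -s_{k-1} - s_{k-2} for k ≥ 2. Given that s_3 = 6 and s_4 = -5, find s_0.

6

Rearranging, s_{k-2} = -(s_k + s_{k-1}).
s_2 = -(-5 + 6) = -1
s_1 = -(6 + (-1)) = -5
s_0 = -(-1 + (-5)) = 6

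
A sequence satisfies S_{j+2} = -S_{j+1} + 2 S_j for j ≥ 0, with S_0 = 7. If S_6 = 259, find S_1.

-5

Let S_1 = x.
S_2 = 14 - x
S_3 = -14 + 3x
S_4 = 42 - 5x
S_5 = -70 + 11x
S_6 = 154 - 21x
So 154 - 21x = 259, giving x = -5.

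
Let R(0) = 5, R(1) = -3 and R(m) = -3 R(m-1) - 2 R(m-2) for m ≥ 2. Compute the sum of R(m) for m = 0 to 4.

R(2) = -3(-3) - 2(5) = -1
R(3) = -3(-1) - 2(-3) = 9
R(4) = -3(9) - 2(-1) = -25
Sum = 5 + (-3) + (-1) + 9 + (-25) = -15

-15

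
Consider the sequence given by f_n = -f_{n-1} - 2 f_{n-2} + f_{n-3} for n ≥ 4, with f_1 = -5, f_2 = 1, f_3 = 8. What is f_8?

-23

f_4 = -8 - 2(1) + (-5) = -15
f_5 = -(-15) - 2(8) + 1 = 0
f_6 = -0 - 2(-15) + 8 = 38
f_7 = -38 - 2(0) + (-15) = -53
f_8 = -(-53) - 2(38) + 0 = -23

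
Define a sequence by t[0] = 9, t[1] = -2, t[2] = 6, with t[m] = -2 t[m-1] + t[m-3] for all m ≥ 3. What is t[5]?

t[3] = -2*6 + 9 = -3
t[4] = -2*(-3) + (-2) = 4
t[5] = -2*4 + 6 = -2

-2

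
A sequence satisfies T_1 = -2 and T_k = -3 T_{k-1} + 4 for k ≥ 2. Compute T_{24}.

The fixed point is 4/(1 + 3) = 1, so T_k - 1 = -3(T_{k-1} - 1).
Hence T_k = -3·(-3)^{k-1} + 1.
T_{24} = -3·(-3)^{23} + 1 = -3·-94143178827 + 1 = 282429536482.

282429536482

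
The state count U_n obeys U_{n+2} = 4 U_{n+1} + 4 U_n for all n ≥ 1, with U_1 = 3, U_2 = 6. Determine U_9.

U_3 = 4*6 + 4*3 = 36
U_4 = 4*36 + 4*6 = 168
U_5 = 4*168 + 4*36 = 816
U_6 = 4*816 + 4*168 = 3936
U_7 = 4*3936 + 4*816 = 19008
U_8 = 4*19008 + 4*3936 = 91776
U_9 = 4*91776 + 4*19008 = 443136

443136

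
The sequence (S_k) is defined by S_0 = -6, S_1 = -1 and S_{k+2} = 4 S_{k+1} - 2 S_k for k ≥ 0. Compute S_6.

S_2 = 4·(-1) - 2·(-6) = 8
S_3 = 4·8 - 2·(-1) = 34
S_4 = 4·34 - 2·8 = 120
S_5 = 4·120 - 2·34 = 412
S_6 = 4·412 - 2·120 = 1408

1408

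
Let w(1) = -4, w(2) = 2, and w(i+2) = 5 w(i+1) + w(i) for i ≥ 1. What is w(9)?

w(3) = 5*2 + (-4) = 6
w(4) = 5*6 + 2 = 32
w(5) = 5*32 + 6 = 166
w(6) = 5*166 + 32 = 862
w(7) = 5*862 + 166 = 4476
w(8) = 5*4476 + 862 = 23242
w(9) = 5*23242 + 4476 = 120686

120686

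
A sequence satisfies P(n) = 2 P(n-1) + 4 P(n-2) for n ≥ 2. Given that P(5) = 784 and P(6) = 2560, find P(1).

Rearranging, P(n-2) = (P(n) - 2 P(n-1)) / 4.
P(4) = (2560 - 2·784) / 4 = 992/4 = 248
P(3) = (784 - 2·248) / 4 = 288/4 = 72
P(2) = (248 - 2·72) / 4 = 104/4 = 26
P(1) = (72 - 2·26) / 4 = 20/4 = 5

5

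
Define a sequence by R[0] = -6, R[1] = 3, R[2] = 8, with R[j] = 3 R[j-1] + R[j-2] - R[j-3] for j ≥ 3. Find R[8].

R[3] = 3·8 + 3 - (-6) = 33
R[4] = 3·33 + 8 - 3 = 104
R[5] = 3·104 + 33 - 8 = 337
R[6] = 3·337 + 104 - 33 = 1082
R[7] = 3·1082 + 337 - 104 = 3479
R[8] = 3·3479 + 1082 - 337 = 11182

11182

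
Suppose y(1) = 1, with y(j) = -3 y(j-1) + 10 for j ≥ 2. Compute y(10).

29527

y(2) = -3(1) + 10 = 7
y(3) = -3(7) + 10 = -11
y(4) = -3(-11) + 10 = 43
y(5) = -3(43) + 10 = -119
y(6) = -3(-119) + 10 = 367
y(7) = -3(367) + 10 = -1091
y(8) = -3(-1091) + 10 = 3283
y(9) = -3(3283) + 10 = -9839
y(10) = -3(-9839) + 10 = 29527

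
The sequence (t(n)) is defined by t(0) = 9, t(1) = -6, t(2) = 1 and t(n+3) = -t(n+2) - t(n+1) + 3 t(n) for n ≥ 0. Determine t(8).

241

t(3) = -1 - (-6) + 3*9 = 32
t(4) = -32 - 1 + 3*(-6) = -51
t(5) = -(-51) - 32 + 3*1 = 22
t(6) = -22 - (-51) + 3*32 = 125
t(7) = -125 - 22 + 3*(-51) = -300
t(8) = -(-300) - 125 + 3*22 = 241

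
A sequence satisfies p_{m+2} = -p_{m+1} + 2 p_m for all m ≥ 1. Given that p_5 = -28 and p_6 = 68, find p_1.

Rearranging, p_{m-2} = (p_m + p_{m-1}) / 2.
p_4 = (68 + (-28)) / 2 = 40/2 = 20
p_3 = (-28 + 20) / 2 = -8/2 = -4
p_2 = (20 + (-4)) / 2 = 16/2 = 8
p_1 = (-4 + 8) / 2 = 4/2 = 2

2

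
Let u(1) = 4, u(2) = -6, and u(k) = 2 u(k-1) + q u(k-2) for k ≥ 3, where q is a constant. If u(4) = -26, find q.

-1

u(3) = -12 + 4q
u(4) = -24 + 2q
So -24 + 2q = -26, giving q = -1.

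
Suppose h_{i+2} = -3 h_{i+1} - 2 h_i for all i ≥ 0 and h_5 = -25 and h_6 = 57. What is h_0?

Rearranging, h_{i-2} = (h_i + 3 h_{i-1}) / -2.
h_4 = (57 + 3·(-25)) / -2 = -18/-2 = 9
h_3 = (-25 + 3·9) / -2 = 2/-2 = -1
h_2 = (9 + 3·(-1)) / -2 = 6/-2 = -3
h_1 = (-1 + 3·(-3)) / -2 = -10/-2 = 5
h_0 = (-3 + 3·5) / -2 = 12/-2 = -6

-6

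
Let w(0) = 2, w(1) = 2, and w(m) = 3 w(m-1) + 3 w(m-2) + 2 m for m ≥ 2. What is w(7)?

w(2) = 3*2 + 3*2 + 4 = 16
w(3) = 3*16 + 3*2 + 6 = 60
w(4) = 3*60 + 3*16 + 8 = 236
w(5) = 3*236 + 3*60 + 10 = 898
w(6) = 3*898 + 3*236 + 12 = 3414
w(7) = 3*3414 + 3*898 + 14 = 12950

12950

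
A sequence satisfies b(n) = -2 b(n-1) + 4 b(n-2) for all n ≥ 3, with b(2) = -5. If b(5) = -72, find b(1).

Let b(1) = x.
b(3) = 10 + 4x
b(4) = -40 - 8x
b(5) = 120 + 32x
So 120 + 32x = -72, giving x = -6.

-6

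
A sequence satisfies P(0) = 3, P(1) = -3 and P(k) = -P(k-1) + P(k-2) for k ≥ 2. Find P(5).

P(2) = -(-3) + 3 = 6
P(3) = -6 + (-3) = -9
P(4) = -(-9) + 6 = 15
P(5) = -15 + (-9) = -24

-24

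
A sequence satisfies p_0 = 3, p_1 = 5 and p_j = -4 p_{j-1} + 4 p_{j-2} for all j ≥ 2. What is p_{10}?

-3061760

p_2 = -4*5 + 4*3 = -8
p_3 = -4*(-8) + 4*5 = 52
p_4 = -4*52 + 4*(-8) = -240
p_5 = -4*(-240) + 4*52 = 1168
p_6 = -4*1168 + 4*(-240) = -5632
p_7 = -4*(-5632) + 4*1168 = 27200
p_8 = -4*27200 + 4*(-5632) = -131328
p_9 = -4*(-131328) + 4*27200 = 634112
p_{10} = -4*634112 + 4*(-131328) = -3061760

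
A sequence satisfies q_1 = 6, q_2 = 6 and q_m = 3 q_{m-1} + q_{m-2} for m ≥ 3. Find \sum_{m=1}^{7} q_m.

q_3 = 3·6 + 6 = 24
q_4 = 3·24 + 6 = 78
q_5 = 3·78 + 24 = 258
q_6 = 3·258 + 78 = 852
q_7 = 3·852 + 258 = 2814
Sum = 6 + 6 + 24 + 78 + 258 + 852 + 2814 = 4038

4038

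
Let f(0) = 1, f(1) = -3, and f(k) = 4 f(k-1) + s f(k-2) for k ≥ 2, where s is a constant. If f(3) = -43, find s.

5

f(2) = -12 + s
f(3) = -48 + s
So -48 + s = -43, giving s = 5.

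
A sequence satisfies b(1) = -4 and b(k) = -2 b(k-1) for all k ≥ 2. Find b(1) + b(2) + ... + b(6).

84

b(2) = -2·(-4) = 8
b(3) = -2·8 = -16
b(4) = -2·(-16) = 32
b(5) = -2·32 = -64
b(6) = -2·(-64) = 128
Sum = (-4) + 8 + (-16) + 32 + (-64) + 128 = 84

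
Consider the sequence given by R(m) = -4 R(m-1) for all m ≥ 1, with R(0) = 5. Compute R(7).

-81920

R(1) = -4(5) = -20
R(2) = -4(-20) = 80
R(3) = -4(80) = -320
R(4) = -4(-320) = 1280
R(5) = -4(1280) = -5120
R(6) = -4(-5120) = 20480
R(7) = -4(20480) = -81920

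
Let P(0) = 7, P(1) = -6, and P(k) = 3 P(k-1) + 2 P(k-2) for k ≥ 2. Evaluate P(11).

P(2) = 3(-6) + 2(7) = -4
P(3) = 3(-4) + 2(-6) = -24
P(4) = 3(-24) + 2(-4) = -80
P(5) = 3(-80) + 2(-24) = -288
P(6) = 3(-288) + 2(-80) = -1024
P(7) = 3(-1024) + 2(-288) = -3648
P(8) = 3(-3648) + 2(-1024) = -12992
P(9) = 3(-12992) + 2(-3648) = -46272
P(10) = 3(-46272) + 2(-12992) = -164800
P(11) = 3(-164800) + 2(-46272) = -586944

-586944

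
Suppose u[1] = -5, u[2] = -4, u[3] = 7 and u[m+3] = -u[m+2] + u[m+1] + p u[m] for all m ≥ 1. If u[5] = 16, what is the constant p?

u[4] = -11 - 5p
u[5] = 18 + p
So 18 + p = 16, giving p = -2.

-2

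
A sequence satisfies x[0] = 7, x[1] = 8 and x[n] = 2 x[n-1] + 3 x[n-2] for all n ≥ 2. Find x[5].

x[2] = 2(8) + 3(7) = 37
x[3] = 2(37) + 3(8) = 98
x[4] = 2(98) + 3(37) = 307
x[5] = 2(307) + 3(98) = 908

908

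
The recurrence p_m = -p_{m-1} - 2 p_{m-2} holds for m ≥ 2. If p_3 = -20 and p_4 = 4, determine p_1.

Rearranging, p_{m-2} = (p_m + p_{m-1}) / -2.
p_2 = (4 + (-20)) / -2 = -16/-2 = 8
p_1 = (-20 + 8) / -2 = -12/-2 = 6

6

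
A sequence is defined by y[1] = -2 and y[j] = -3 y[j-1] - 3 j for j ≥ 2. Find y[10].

y[2] = -3*(-2) - 6 = 0
y[3] = -3*0 - 9 = -9
y[4] = -3*(-9) - 12 = 15
y[5] = -3*15 - 15 = -60
y[6] = -3*(-60) - 18 = 162
y[7] = -3*162 - 21 = -507
y[8] = -3*(-507) - 24 = 1497
y[9] = -3*1497 - 27 = -4518
y[10] = -3*(-4518) - 30 = 13524

13524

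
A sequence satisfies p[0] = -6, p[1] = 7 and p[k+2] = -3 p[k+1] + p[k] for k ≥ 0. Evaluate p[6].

p[2] = -3*7 + (-6) = -27
p[3] = -3*(-27) + 7 = 88
p[4] = -3*88 + (-27) = -291
p[5] = -3*(-291) + 88 = 961
p[6] = -3*961 + (-291) = -3174

-3174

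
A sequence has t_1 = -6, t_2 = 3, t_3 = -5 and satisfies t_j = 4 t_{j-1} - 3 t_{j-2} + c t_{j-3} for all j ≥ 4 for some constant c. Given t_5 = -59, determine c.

t_4 = -29 - 6c
t_5 = -101 - 21c
So -101 - 21c = -59, giving c = -2.

-2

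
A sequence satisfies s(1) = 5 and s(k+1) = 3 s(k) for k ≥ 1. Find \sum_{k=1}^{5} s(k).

605

s(2) = 3(5) = 15
s(3) = 3(15) = 45
s(4) = 3(45) = 135
s(5) = 3(135) = 405
Sum = 5 + 15 + 45 + 135 + 405 = 605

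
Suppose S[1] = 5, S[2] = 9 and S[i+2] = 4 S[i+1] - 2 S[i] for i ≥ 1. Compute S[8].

S[3] = 4(9) - 2(5) = 26
S[4] = 4(26) - 2(9) = 86
S[5] = 4(86) - 2(26) = 292
S[6] = 4(292) - 2(86) = 996
S[7] = 4(996) - 2(292) = 3400
S[8] = 4(3400) - 2(996) = 11608

11608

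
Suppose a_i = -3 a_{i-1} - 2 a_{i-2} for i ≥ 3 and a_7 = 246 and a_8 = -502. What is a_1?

-6

Rearranging, a_{i-2} = (a_i + 3 a_{i-1}) / -2.
a_6 = (-502 + 3·246) / -2 = 236/-2 = -118
a_5 = (246 + 3·(-118)) / -2 = -108/-2 = 54
a_4 = (-118 + 3·54) / -2 = 44/-2 = -22
a_3 = (54 + 3·(-22)) / -2 = -12/-2 = 6
a_2 = (-22 + 3·6) / -2 = -4/-2 = 2
a_1 = (6 + 3·2) / -2 = 12/-2 = -6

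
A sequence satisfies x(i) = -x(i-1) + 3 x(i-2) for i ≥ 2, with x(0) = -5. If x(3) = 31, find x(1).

Let x(1) = y.
x(2) = -15 - y
x(3) = 15 + 4y
So 15 + 4y = 31, giving y = 4.

4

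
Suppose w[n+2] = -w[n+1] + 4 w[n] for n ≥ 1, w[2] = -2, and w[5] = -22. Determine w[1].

Let w[1] = y.
w[3] = 2 + 4y
w[4] = -10 - 4y
w[5] = 18 + 20y
So 18 + 20y = -22, giving y = -2.

-2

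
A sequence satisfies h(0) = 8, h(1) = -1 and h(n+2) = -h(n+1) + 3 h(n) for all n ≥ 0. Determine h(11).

-30499

h(2) = -(-1) + 3*8 = 25
h(3) = -25 + 3*(-1) = -28
h(4) = -(-28) + 3*25 = 103
h(5) = -103 + 3*(-28) = -187
h(6) = -(-187) + 3*103 = 496
h(7) = -496 + 3*(-187) = -1057
h(8) = -(-1057) + 3*496 = 2545
h(9) = -2545 + 3*(-1057) = -5716
h(10) = -(-5716) + 3*2545 = 13351
h(11) = -13351 + 3*(-5716) = -30499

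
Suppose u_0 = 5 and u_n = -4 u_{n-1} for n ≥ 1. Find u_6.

u_1 = -4*5 = -20
u_2 = -4*(-20) = 80
u_3 = -4*80 = -320
u_4 = -4*(-320) = 1280
u_5 = -4*1280 = -5120
u_6 = -4*(-5120) = 20480

20480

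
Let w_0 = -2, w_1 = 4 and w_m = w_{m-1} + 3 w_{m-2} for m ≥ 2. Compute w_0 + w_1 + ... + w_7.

w_2 = 4 + 3*(-2) = -2
w_3 = (-2) + 3*4 = 10
w_4 = 10 + 3*(-2) = 4
w_5 = 4 + 3*10 = 34
w_6 = 34 + 3*4 = 46
w_7 = 46 + 3*34 = 148
Sum = (-2) + 4 + (-2) + 10 + 4 + 34 + 46 + 148 = 242

242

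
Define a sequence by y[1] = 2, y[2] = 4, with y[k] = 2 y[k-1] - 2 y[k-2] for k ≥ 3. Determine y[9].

y[3] = 2(4) - 2(2) = 4
y[4] = 2(4) - 2(4) = 0
y[5] = 2(0) - 2(4) = -8
y[6] = 2(-8) - 2(0) = -16
y[7] = 2(-16) - 2(-8) = -16
y[8] = 2(-16) - 2(-16) = 0
y[9] = 2(0) - 2(-16) = 32

32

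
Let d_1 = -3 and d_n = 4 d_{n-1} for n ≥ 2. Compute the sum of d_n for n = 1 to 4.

-255

d_2 = 4(-3) = -12
d_3 = 4(-12) = -48
d_4 = 4(-48) = -192
Sum = (-3) + (-12) + (-48) + (-192) = -255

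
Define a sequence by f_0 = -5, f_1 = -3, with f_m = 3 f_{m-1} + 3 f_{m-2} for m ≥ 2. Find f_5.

-1188

f_2 = 3*(-3) + 3*(-5) = -24
f_3 = 3*(-24) + 3*(-3) = -81
f_4 = 3*(-81) + 3*(-24) = -315
f_5 = 3*(-315) + 3*(-81) = -1188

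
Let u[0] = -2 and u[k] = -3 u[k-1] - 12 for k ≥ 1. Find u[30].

The fixed point is -12/(1 + 3) = -3, so u[k] + 3 = -3(u[k-1] + 3).
Hence u[k] = 1·(-3)^k - 3.
u[30] = 1·(-3)^{30} - 3 = 1·205891132094649 - 3 = 205891132094646.

205891132094646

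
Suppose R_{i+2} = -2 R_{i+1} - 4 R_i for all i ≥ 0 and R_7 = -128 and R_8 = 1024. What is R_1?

-2

Rearranging, R_{i-2} = (R_i + 2 R_{i-1}) / -4.
R_6 = (1024 + 2*(-128)) / -4 = 768/-4 = -192
R_5 = (-128 + 2*(-192)) / -4 = -512/-4 = 128
R_4 = (-192 + 2*128) / -4 = 64/-4 = -16
R_3 = (128 + 2*(-16)) / -4 = 96/-4 = -24
R_2 = (-16 + 2*(-24)) / -4 = -64/-4 = 16
R_1 = (-24 + 2*16) / -4 = 8/-4 = -2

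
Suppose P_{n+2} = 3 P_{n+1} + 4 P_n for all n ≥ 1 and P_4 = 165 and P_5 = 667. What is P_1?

4

Rearranging, P_{n-2} = (P_n - 3 P_{n-1}) / 4.
P_3 = (667 - 3*165) / 4 = 172/4 = 43
P_2 = (165 - 3*43) / 4 = 36/4 = 9
P_1 = (43 - 3*9) / 4 = 16/4 = 4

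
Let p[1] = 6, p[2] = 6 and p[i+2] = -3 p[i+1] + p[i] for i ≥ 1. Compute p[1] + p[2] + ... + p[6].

p[3] = -3·6 + 6 = -12
p[4] = -3·(-12) + 6 = 42
p[5] = -3·42 + (-12) = -138
p[6] = -3·(-138) + 42 = 456
Sum = 6 + 6 + (-12) + 42 + (-138) + 456 = 360

360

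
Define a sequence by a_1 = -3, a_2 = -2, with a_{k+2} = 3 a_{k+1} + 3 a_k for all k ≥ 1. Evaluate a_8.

a_3 = 3*(-2) + 3*(-3) = -15
a_4 = 3*(-15) + 3*(-2) = -51
a_5 = 3*(-51) + 3*(-15) = -198
a_6 = 3*(-198) + 3*(-51) = -747
a_7 = 3*(-747) + 3*(-198) = -2835
a_8 = 3*(-2835) + 3*(-747) = -10746

-10746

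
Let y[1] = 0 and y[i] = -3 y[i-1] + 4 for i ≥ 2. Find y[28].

The fixed point is 4/(1 + 3) = 1, so y[i] - 1 = -3(y[i-1] - 1).
Hence y[i] = -1·(-3)^{i-1} + 1.
y[28] = -1·(-3)^{27} + 1 = -1·-7625597484987 + 1 = 7625597484988.

7625597484988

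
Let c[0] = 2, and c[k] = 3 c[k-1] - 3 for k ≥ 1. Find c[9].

c[1] = 3·2 - 3 = 3
c[2] = 3·3 - 3 = 6
c[3] = 3·6 - 3 = 15
c[4] = 3·15 - 3 = 42
c[5] = 3·42 - 3 = 123
c[6] = 3·123 - 3 = 366
c[7] = 3·366 - 3 = 1095
c[8] = 3·1095 - 3 = 3282
c[9] = 3·3282 - 3 = 9843

9843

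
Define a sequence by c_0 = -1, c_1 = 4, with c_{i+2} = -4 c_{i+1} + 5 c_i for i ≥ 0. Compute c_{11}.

c_2 = -4·4 + 5·(-1) = -21
c_3 = -4·(-21) + 5·4 = 104
c_4 = -4·104 + 5·(-21) = -521
c_5 = -4·(-521) + 5·104 = 2604
c_6 = -4·2604 + 5·(-521) = -13021
c_7 = -4·(-13021) + 5·2604 = 65104
c_8 = -4·65104 + 5·(-13021) = -325521
c_9 = -4·(-325521) + 5·65104 = 1627604
c_{10} = -4·1627604 + 5·(-325521) = -8138021
c_{11} = -4·(-8138021) + 5·1627604 = 40690104

40690104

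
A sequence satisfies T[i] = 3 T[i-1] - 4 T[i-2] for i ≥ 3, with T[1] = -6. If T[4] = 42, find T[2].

-6

Let T[2] = z.
T[3] = 24 + 3z
T[4] = 72 + 5z
So 72 + 5z = 42, giving z = -6.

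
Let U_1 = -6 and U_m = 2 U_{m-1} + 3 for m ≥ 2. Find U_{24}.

-25165827

The fixed point is 3/(1 - 2) = -3, so U_m + 3 = 2(U_{m-1} + 3).
Hence U_m = -3·2^{m-1} - 3.
U_{24} = -3·2^{23} - 3 = -3·8388608 - 3 = -25165827.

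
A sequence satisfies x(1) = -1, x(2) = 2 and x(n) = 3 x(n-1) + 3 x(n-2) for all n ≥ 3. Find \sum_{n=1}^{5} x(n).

73

x(3) = 3*2 + 3*(-1) = 3
x(4) = 3*3 + 3*2 = 15
x(5) = 3*15 + 3*3 = 54
Sum = (-1) + 2 + 3 + 15 + 54 = 73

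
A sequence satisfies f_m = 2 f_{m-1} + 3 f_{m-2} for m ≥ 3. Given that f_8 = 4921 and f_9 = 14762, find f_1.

2

Rearranging, f_{m-2} = (f_m - 2 f_{m-1}) / 3.
f_7 = (14762 - 2*4921) / 3 = 4920/3 = 1640
f_6 = (4921 - 2*1640) / 3 = 1641/3 = 547
f_5 = (1640 - 2*547) / 3 = 546/3 = 182
f_4 = (547 - 2*182) / 3 = 183/3 = 61
f_3 = (182 - 2*61) / 3 = 60/3 = 20
f_2 = (61 - 2*20) / 3 = 21/3 = 7
f_1 = (20 - 2*7) / 3 = 6/3 = 2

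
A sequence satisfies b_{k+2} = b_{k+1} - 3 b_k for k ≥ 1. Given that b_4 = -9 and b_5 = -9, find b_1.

1

Rearranging, b_{k-2} = (b_k - b_{k-1}) / -3.
b_3 = (-9 - (-9)) / -3 = 0/-3 = 0
b_2 = (-9 - 0) / -3 = -9/-3 = 3
b_1 = (0 - 3) / -3 = -3/-3 = 1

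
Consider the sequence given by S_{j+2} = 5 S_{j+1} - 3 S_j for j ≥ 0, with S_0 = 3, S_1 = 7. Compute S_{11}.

12740824

S_2 = 5(7) - 3(3) = 26
S_3 = 5(26) - 3(7) = 109
S_4 = 5(109) - 3(26) = 467
S_5 = 5(467) - 3(109) = 2008
S_6 = 5(2008) - 3(467) = 8639
S_7 = 5(8639) - 3(2008) = 37171
S_8 = 5(37171) - 3(8639) = 159938
S_9 = 5(159938) - 3(37171) = 688177
S_{10} = 5(688177) - 3(159938) = 2961071
S_{11} = 5(2961071) - 3(688177) = 12740824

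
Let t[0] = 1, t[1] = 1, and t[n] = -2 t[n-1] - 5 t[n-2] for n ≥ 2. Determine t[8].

-863

t[2] = -2·1 - 5·1 = -7
t[3] = -2·(-7) - 5·1 = 9
t[4] = -2·9 - 5·(-7) = 17
t[5] = -2·17 - 5·9 = -79
t[6] = -2·(-79) - 5·17 = 73
t[7] = -2·73 - 5·(-79) = 249
t[8] = -2·249 - 5·73 = -863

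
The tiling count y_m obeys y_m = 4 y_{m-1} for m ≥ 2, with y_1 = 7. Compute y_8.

114688

y_2 = 4(7) = 28
y_3 = 4(28) = 112
y_4 = 4(112) = 448
y_5 = 4(448) = 1792
y_6 = 4(1792) = 7168
y_7 = 4(7168) = 28672
y_8 = 4(28672) = 114688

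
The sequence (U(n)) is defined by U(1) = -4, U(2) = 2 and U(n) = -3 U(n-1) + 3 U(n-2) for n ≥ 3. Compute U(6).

U(3) = -3·2 + 3·(-4) = -18
U(4) = -3·(-18) + 3·2 = 60
U(5) = -3·60 + 3·(-18) = -234
U(6) = -3·(-234) + 3·60 = 882

882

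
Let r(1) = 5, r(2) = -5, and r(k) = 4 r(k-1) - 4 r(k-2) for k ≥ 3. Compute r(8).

r(3) = 4(-5) - 4(5) = -40
r(4) = 4(-40) - 4(-5) = -140
r(5) = 4(-140) - 4(-40) = -400
r(6) = 4(-400) - 4(-140) = -1040
r(7) = 4(-1040) - 4(-400) = -2560
r(8) = 4(-2560) - 4(-1040) = -6080

-6080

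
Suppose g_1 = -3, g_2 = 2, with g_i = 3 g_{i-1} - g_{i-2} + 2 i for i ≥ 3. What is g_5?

g_3 = 3·2 - (-3) + 6 = 15
g_4 = 3·15 - 2 + 8 = 51
g_5 = 3·51 - 15 + 10 = 148

148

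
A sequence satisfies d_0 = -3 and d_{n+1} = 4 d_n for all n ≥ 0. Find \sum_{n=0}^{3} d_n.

-255

d_1 = 4(-3) = -12
d_2 = 4(-12) = -48
d_3 = 4(-48) = -192
Sum = (-3) + (-12) + (-48) + (-192) = -255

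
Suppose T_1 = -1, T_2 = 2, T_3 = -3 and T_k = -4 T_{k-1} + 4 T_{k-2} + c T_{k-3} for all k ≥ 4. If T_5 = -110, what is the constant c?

T_4 = 20 - c
T_5 = -92 + 6c
So -92 + 6c = -110, giving c = -3.

-3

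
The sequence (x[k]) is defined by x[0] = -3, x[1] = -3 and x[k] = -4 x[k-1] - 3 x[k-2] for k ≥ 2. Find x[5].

-723

x[2] = -4(-3) - 3(-3) = 21
x[3] = -4(21) - 3(-3) = -75
x[4] = -4(-75) - 3(21) = 237
x[5] = -4(237) - 3(-75) = -723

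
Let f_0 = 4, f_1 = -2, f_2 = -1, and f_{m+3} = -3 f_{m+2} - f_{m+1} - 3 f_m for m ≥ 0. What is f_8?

f_3 = -3(-1) - (-2) - 3(4) = -7
f_4 = -3(-7) - (-1) - 3(-2) = 28
f_5 = -3(28) - (-7) - 3(-1) = -74
f_6 = -3(-74) - 28 - 3(-7) = 215
f_7 = -3(215) - (-74) - 3(28) = -655
f_8 = -3(-655) - 215 - 3(-74) = 1972

1972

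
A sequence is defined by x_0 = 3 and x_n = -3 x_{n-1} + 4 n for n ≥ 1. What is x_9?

x_1 = -3·3 + 4 = -5
x_2 = -3·(-5) + 8 = 23
x_3 = -3·23 + 12 = -57
x_4 = -3·(-57) + 16 = 187
x_5 = -3·187 + 20 = -541
x_6 = -3·(-541) + 24 = 1647
x_7 = -3·1647 + 28 = -4913
x_8 = -3·(-4913) + 32 = 14771
x_9 = -3·14771 + 36 = -44277

-44277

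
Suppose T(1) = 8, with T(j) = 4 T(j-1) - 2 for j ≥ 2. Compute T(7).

30038

T(2) = 4·8 - 2 = 30
T(3) = 4·30 - 2 = 118
T(4) = 4·118 - 2 = 470
T(5) = 4·470 - 2 = 1878
T(6) = 4·1878 - 2 = 7510
T(7) = 4·7510 - 2 = 30038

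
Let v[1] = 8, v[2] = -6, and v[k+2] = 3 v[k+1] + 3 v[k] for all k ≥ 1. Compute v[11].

v[3] = 3(-6) + 3(8) = 6
v[4] = 3(6) + 3(-6) = 0
v[5] = 3(0) + 3(6) = 18
v[6] = 3(18) + 3(0) = 54
v[7] = 3(54) + 3(18) = 216
v[8] = 3(216) + 3(54) = 810
v[9] = 3(810) + 3(216) = 3078
v[10] = 3(3078) + 3(810) = 11664
v[11] = 3(11664) + 3(3078) = 44226

44226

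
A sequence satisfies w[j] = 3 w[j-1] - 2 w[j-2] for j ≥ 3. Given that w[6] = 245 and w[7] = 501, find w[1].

-3

Rearranging, w[j-2] = (w[j] - 3 w[j-1]) / -2.
w[5] = (501 - 3(245)) / -2 = -234/-2 = 117
w[4] = (245 - 3(117)) / -2 = -106/-2 = 53
w[3] = (117 - 3(53)) / -2 = -42/-2 = 21
w[2] = (53 - 3(21)) / -2 = -10/-2 = 5
w[1] = (21 - 3(5)) / -2 = 6/-2 = -3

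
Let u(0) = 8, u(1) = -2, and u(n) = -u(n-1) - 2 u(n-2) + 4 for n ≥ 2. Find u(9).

u(2) = -(-2) - 2*8 + 4 = -10
u(3) = -(-10) - 2*(-2) + 4 = 18
u(4) = -18 - 2*(-10) + 4 = 6
u(5) = -6 - 2*18 + 4 = -38
u(6) = -(-38) - 2*6 + 4 = 30
u(7) = -30 - 2*(-38) + 4 = 50
u(8) = -50 - 2*30 + 4 = -106
u(9) = -(-106) - 2*50 + 4 = 10

10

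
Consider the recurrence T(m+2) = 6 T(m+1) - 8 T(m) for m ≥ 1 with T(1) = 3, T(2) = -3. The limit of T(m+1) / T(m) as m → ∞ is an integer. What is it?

The characteristic equation is r^2 - 6r + 8 = 0, which factors as (r - 4)(r - 2) = 0.
So the roots are 4 and 2. Since |4| > |2| and the coefficient of 4^m is non-zero, the ratio tends to 4.

4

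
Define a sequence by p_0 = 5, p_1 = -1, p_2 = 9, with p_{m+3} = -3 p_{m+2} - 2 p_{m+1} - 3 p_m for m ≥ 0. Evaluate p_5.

-262

p_3 = -3·9 - 2·(-1) - 3·5 = -40
p_4 = -3·(-40) - 2·9 - 3·(-1) = 105
p_5 = -3·105 - 2·(-40) - 3·9 = -262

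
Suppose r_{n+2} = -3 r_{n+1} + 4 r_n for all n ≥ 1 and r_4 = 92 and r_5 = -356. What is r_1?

1

Rearranging, r_{n-2} = (r_n + 3 r_{n-1}) / 4.
r_3 = (-356 + 3*92) / 4 = -80/4 = -20
r_2 = (92 + 3*(-20)) / 4 = 32/4 = 8
r_1 = (-20 + 3*8) / 4 = 4/4 = 1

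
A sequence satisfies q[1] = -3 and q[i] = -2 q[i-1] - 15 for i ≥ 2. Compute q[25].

33554427

The fixed point is -15/(1 + 2) = -5, so q[i] + 5 = -2(q[i-1] + 5).
Hence q[i] = 2·(-2)^{i-1} - 5.
q[25] = 2·(-2)^{24} - 5 = 2·16777216 - 5 = 33554427.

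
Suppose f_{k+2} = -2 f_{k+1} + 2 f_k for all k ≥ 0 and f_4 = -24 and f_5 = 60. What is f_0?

-6

Rearranging, f_{k-2} = (f_k + 2 f_{k-1}) / 2.
f_3 = (60 + 2*(-24)) / 2 = 12/2 = 6
f_2 = (-24 + 2*6) / 2 = -12/2 = -6
f_1 = (6 + 2*(-6)) / 2 = -6/2 = -3
f_0 = (-6 + 2*(-3)) / 2 = -12/2 = -6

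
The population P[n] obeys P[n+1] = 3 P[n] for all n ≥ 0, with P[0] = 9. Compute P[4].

P[1] = 3*9 = 27
P[2] = 3*27 = 81
P[3] = 3*81 = 243
P[4] = 3*243 = 729

729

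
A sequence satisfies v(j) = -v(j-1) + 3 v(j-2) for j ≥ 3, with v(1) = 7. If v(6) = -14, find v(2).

Let v(2) = y.
v(3) = 21 - y
v(4) = -21 + 4y
v(5) = 84 - 7y
v(6) = -147 + 19y
So -147 + 19y = -14, giving y = 7.

7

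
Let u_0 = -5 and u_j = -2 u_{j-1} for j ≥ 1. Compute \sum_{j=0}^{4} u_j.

u_1 = -2*(-5) = 10
u_2 = -2*10 = -20
u_3 = -2*(-20) = 40
u_4 = -2*40 = -80
Sum = (-5) + 10 + (-20) + 40 + (-80) = -55

-55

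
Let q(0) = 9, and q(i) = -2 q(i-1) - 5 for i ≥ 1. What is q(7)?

q(1) = -2(9) - 5 = -23
q(2) = -2(-23) - 5 = 41
q(3) = -2(41) - 5 = -87
q(4) = -2(-87) - 5 = 169
q(5) = -2(169) - 5 = -343
q(6) = -2(-343) - 5 = 681
q(7) = -2(681) - 5 = -1367

-1367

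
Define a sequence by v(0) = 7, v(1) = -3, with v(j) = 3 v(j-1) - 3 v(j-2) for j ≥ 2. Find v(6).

-189

v(2) = 3·(-3) - 3·7 = -30
v(3) = 3·(-30) - 3·(-3) = -81
v(4) = 3·(-81) - 3·(-30) = -153
v(5) = 3·(-153) - 3·(-81) = -216
v(6) = 3·(-216) - 3·(-153) = -189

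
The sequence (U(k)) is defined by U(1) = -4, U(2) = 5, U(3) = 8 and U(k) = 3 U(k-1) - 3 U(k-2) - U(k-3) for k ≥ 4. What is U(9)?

U(4) = 3*8 - 3*5 - (-4) = 13
U(5) = 3*13 - 3*8 - 5 = 10
U(6) = 3*10 - 3*13 - 8 = -17
U(7) = 3*(-17) - 3*10 - 13 = -94
U(8) = 3*(-94) - 3*(-17) - 10 = -241
U(9) = 3*(-241) - 3*(-94) - (-17) = -424

-424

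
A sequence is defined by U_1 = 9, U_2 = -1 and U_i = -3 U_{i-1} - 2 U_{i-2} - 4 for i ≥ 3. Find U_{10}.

4759

U_3 = -3*(-1) - 2*9 - 4 = -19
U_4 = -3*(-19) - 2*(-1) - 4 = 55
U_5 = -3*55 - 2*(-19) - 4 = -131
U_6 = -3*(-131) - 2*55 - 4 = 279
U_7 = -3*279 - 2*(-131) - 4 = -579
U_8 = -3*(-579) - 2*279 - 4 = 1175
U_9 = -3*1175 - 2*(-579) - 4 = -2371
U_{10} = -3*(-2371) - 2*1175 - 4 = 4759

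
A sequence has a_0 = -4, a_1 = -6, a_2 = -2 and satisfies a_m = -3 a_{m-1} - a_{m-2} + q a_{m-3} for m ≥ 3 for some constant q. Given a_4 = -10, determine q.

4

a_3 = 12 - 4q
a_4 = -34 + 6q
So -34 + 6q = -10, giving q = 4.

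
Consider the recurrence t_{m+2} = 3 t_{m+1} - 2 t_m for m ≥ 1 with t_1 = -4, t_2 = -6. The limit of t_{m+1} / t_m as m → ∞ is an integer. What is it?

The characteristic equation is r^2 - 3r + 2 = 0, which factors as (r - 2)(r - 1) = 0.
So the roots are 2 and 1. Since |2| > |1| and the coefficient of 2^m is non-zero, the ratio tends to 2.

2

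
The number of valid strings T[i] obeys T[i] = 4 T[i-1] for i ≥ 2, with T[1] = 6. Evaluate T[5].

1536

T[2] = 4·6 = 24
T[3] = 4·24 = 96
T[4] = 4·96 = 384
T[5] = 4·384 = 1536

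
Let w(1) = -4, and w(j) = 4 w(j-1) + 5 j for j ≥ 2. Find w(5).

w(2) = 4·(-4) + 10 = -6
w(3) = 4·(-6) + 15 = -9
w(4) = 4·(-9) + 20 = -16
w(5) = 4·(-16) + 25 = -39

-39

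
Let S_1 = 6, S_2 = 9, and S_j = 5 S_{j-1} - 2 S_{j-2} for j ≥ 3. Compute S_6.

S_3 = 5·9 - 2·6 = 33
S_4 = 5·33 - 2·9 = 147
S_5 = 5·147 - 2·33 = 669
S_6 = 5·669 - 2·147 = 3051

3051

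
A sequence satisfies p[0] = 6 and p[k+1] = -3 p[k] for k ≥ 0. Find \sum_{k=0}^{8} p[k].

p[1] = -3*6 = -18
p[2] = -3*(-18) = 54
p[3] = -3*54 = -162
p[4] = -3*(-162) = 486
p[5] = -3*486 = -1458
p[6] = -3*(-1458) = 4374
p[7] = -3*4374 = -13122
p[8] = -3*(-13122) = 39366
Sum = 6 + (-18) + 54 + (-162) + 486 + (-1458) + 4374 + (-13122) + 39366 = 29526

29526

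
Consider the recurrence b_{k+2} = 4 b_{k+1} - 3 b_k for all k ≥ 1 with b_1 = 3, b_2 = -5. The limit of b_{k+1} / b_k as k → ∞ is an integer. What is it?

The characteristic equation is r^2 - 4r + 3 = 0, which factors as (r - 3)(r - 1) = 0.
So the roots are 3 and 1. Since |3| > |1| and the coefficient of 3^k is non-zero, the ratio tends to 3.

3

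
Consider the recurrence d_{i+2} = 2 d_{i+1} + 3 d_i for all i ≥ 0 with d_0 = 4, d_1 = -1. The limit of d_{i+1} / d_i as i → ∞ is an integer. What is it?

3

The characteristic equation is r^2 - 2r - 3 = 0, which factors as (r - 3)(r + 1) = 0.
So the roots are 3 and -1. Since |3| > |-1| and the coefficient of 3^i is non-zero, the ratio tends to 3.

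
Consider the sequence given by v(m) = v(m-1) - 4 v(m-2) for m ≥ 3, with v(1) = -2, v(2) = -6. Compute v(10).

v(3) = (-6) - 4*(-2) = 2
v(4) = 2 - 4*(-6) = 26
v(5) = 26 - 4*2 = 18
v(6) = 18 - 4*26 = -86
v(7) = (-86) - 4*18 = -158
v(8) = (-158) - 4*(-86) = 186
v(9) = 186 - 4*(-158) = 818
v(10) = 818 - 4*186 = 74

74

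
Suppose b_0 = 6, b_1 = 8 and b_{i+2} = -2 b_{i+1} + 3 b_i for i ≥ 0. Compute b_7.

b_2 = -2·8 + 3·6 = 2
b_3 = -2·2 + 3·8 = 20
b_4 = -2·20 + 3·2 = -34
b_5 = -2·(-34) + 3·20 = 128
b_6 = -2·128 + 3·(-34) = -358
b_7 = -2·(-358) + 3·128 = 1100

1100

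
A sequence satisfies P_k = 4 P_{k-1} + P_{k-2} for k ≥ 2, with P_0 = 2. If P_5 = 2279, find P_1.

7

Let P_1 = z.
P_2 = 2 + 4z
P_3 = 8 + 17z
P_4 = 34 + 72z
P_5 = 144 + 305z
So 144 + 305z = 2279, giving z = 7.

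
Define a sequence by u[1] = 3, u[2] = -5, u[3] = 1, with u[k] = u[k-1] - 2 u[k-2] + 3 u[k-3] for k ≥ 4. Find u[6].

u[4] = 1 - 2·(-5) + 3·3 = 20
u[5] = 20 - 2·1 + 3·(-5) = 3
u[6] = 3 - 2·20 + 3·1 = -34

-34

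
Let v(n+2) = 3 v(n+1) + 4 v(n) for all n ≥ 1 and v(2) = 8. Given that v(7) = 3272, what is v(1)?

Let v(1) = x.
v(3) = 24 + 4x
v(4) = 104 + 12x
v(5) = 408 + 52x
v(6) = 1640 + 204x
v(7) = 6552 + 820x
So 6552 + 820x = 3272, giving x = -4.

-4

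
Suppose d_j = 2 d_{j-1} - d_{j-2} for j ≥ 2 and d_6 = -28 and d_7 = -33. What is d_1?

Rearranging, d_{j-2} = -(d_j - 2 d_{j-1}).
d_5 = -(-33 - 2*(-28)) = -23
d_4 = -(-28 - 2*(-23)) = -18
d_3 = -(-23 - 2*(-18)) = -13
d_2 = -(-18 - 2*(-13)) = -8
d_1 = -(-13 - 2*(-8)) = -3

-3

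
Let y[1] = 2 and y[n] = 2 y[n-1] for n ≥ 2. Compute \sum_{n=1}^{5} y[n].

y[2] = 2·2 = 4
y[3] = 2·4 = 8
y[4] = 2·8 = 16
y[5] = 2·16 = 32
Sum = 2 + 4 + 8 + 16 + 32 = 62

62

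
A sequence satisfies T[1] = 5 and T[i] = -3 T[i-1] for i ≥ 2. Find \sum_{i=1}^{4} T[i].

-100

T[2] = -3·5 = -15
T[3] = -3·(-15) = 45
T[4] = -3·45 = -135
Sum = 5 + (-15) + 45 + (-135) = -100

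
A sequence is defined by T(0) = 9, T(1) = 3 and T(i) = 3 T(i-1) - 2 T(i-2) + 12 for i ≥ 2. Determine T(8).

1443

T(2) = 3·3 - 2·9 + 12 = 3
T(3) = 3·3 - 2·3 + 12 = 15
T(4) = 3·15 - 2·3 + 12 = 51
T(5) = 3·51 - 2·15 + 12 = 135
T(6) = 3·135 - 2·51 + 12 = 315
T(7) = 3·315 - 2·135 + 12 = 687
T(8) = 3·687 - 2·315 + 12 = 1443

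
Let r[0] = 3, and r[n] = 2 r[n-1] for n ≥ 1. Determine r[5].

r[1] = 2(3) = 6
r[2] = 2(6) = 12
r[3] = 2(12) = 24
r[4] = 2(24) = 48
r[5] = 2(48) = 96

96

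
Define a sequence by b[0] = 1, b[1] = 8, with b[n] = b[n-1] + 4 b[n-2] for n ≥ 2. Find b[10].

28092

b[2] = 8 + 4·1 = 12
b[3] = 12 + 4·8 = 44
b[4] = 44 + 4·12 = 92
b[5] = 92 + 4·44 = 268
b[6] = 268 + 4·92 = 636
b[7] = 636 + 4·268 = 1708
b[8] = 1708 + 4·636 = 4252
b[9] = 4252 + 4·1708 = 11084
b[10] = 11084 + 4·4252 = 28092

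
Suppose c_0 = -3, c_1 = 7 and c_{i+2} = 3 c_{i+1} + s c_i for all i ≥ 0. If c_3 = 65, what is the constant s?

c_2 = 21 - 3s
c_3 = 63 - 2s
So 63 - 2s = 65, giving s = -1.

-1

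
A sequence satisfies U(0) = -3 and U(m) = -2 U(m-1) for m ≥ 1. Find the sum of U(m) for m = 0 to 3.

U(1) = -2·(-3) = 6
U(2) = -2·6 = -12
U(3) = -2·(-12) = 24
Sum = (-3) + 6 + (-12) + 24 = 15

15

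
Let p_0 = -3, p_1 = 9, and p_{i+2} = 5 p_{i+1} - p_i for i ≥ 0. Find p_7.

p_2 = 5(9) - (-3) = 48
p_3 = 5(48) - 9 = 231
p_4 = 5(231) - 48 = 1107
p_5 = 5(1107) - 231 = 5304
p_6 = 5(5304) - 1107 = 25413
p_7 = 5(25413) - 5304 = 121761

121761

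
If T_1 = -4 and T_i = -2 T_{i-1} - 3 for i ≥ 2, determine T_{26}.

The fixed point is -3/(1 + 2) = -1, so T_i + 1 = -2(T_{i-1} + 1).
Hence T_i = -3·(-2)^{i-1} - 1.
T_{26} = -3·(-2)^{25} - 1 = -3·-33554432 - 1 = 100663295.

100663295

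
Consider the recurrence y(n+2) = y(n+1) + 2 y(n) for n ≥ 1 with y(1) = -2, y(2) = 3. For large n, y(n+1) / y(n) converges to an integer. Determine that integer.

2

The characteristic equation is r^2 - r - 2 = 0, which factors as (r - 2)(r + 1) = 0.
So the roots are 2 and -1. Since |2| > |-1| and the coefficient of 2^n is non-zero, the ratio tends to 2.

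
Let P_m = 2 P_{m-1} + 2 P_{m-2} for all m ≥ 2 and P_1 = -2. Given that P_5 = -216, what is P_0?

-4

Let P_0 = v.
P_2 = -4 + 2v
P_3 = -12 + 4v
P_4 = -32 + 12v
P_5 = -88 + 32v
So -88 + 32v = -216, giving v = -4.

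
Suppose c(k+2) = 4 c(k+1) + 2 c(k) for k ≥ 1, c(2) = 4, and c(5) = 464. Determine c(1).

4

Let c(1) = x.
c(3) = 16 + 2x
c(4) = 72 + 8x
c(5) = 320 + 36x
So 320 + 36x = 464, giving x = 4.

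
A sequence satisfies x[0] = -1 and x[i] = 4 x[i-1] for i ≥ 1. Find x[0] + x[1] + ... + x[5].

x[1] = 4*(-1) = -4
x[2] = 4*(-4) = -16
x[3] = 4*(-16) = -64
x[4] = 4*(-64) = -256
x[5] = 4*(-256) = -1024
Sum = (-1) + (-4) + (-16) + (-64) + (-256) + (-1024) = -1365

-1365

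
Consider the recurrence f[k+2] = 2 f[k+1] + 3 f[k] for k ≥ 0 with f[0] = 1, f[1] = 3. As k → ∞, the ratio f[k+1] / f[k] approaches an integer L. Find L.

The characteristic equation is r^2 - 2r - 3 = 0, which factors as (r - 3)(r + 1) = 0.
So the roots are 3 and -1. Since |3| > |-1| and the coefficient of 3^k is non-zero, the ratio tends to 3.

3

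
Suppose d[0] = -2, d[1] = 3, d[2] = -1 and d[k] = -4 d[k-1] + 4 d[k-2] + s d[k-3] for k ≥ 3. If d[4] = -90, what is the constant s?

d[3] = 16 - 2s
d[4] = -68 + 11s
So -68 + 11s = -90, giving s = -2.

-2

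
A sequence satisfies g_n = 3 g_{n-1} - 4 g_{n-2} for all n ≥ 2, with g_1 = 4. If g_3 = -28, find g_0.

Let g_0 = y.
g_2 = 12 - 4y
g_3 = 20 - 12y
So 20 - 12y = -28, giving y = 4.

4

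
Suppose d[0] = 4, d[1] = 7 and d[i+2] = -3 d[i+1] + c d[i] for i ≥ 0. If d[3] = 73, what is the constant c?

d[2] = -21 + 4c
d[3] = 63 - 5c
So 63 - 5c = 73, giving c = -2.

-2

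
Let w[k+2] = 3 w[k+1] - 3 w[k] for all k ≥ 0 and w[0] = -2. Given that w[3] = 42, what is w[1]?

4

Let w[1] = x.
w[2] = 6 + 3x
w[3] = 18 + 6x
So 18 + 6x = 42, giving x = 4.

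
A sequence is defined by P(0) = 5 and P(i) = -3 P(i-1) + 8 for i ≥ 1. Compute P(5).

P(1) = -3(5) + 8 = -7
P(2) = -3(-7) + 8 = 29
P(3) = -3(29) + 8 = -79
P(4) = -3(-79) + 8 = 245
P(5) = -3(245) + 8 = -727

-727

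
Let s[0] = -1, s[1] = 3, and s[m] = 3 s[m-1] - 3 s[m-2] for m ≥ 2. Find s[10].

s[2] = 3(3) - 3(-1) = 12
s[3] = 3(12) - 3(3) = 27
s[4] = 3(27) - 3(12) = 45
s[5] = 3(45) - 3(27) = 54
s[6] = 3(54) - 3(45) = 27
s[7] = 3(27) - 3(54) = -81
s[8] = 3(-81) - 3(27) = -324
s[9] = 3(-324) - 3(-81) = -729
s[10] = 3(-729) - 3(-324) = -1215

-1215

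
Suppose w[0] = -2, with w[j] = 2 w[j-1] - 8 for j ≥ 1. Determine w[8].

w[1] = 2(-2) - 8 = -12
w[2] = 2(-12) - 8 = -32
w[3] = 2(-32) - 8 = -72
w[4] = 2(-72) - 8 = -152
w[5] = 2(-152) - 8 = -312
w[6] = 2(-312) - 8 = -632
w[7] = 2(-632) - 8 = -1272
w[8] = 2(-1272) - 8 = -2552

-2552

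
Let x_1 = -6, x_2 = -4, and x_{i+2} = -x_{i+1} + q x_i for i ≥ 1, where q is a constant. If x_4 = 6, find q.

x_3 = 4 - 6q
x_4 = -4 + 2q
So -4 + 2q = 6, giving q = 5.

5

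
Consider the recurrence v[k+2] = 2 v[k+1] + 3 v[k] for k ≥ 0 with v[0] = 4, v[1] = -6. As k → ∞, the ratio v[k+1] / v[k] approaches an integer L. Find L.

3

The characteristic equation is r^2 - 2r - 3 = 0, which factors as (r - 3)(r + 1) = 0.
So the roots are 3 and -1. Since |3| > |-1| and the coefficient of 3^k is non-zero, the ratio tends to 3.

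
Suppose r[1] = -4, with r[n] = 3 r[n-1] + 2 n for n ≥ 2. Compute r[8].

-3290

r[2] = 3·(-4) + 4 = -8
r[3] = 3·(-8) + 6 = -18
r[4] = 3·(-18) + 8 = -46
r[5] = 3·(-46) + 10 = -128
r[6] = 3·(-128) + 12 = -372
r[7] = 3·(-372) + 14 = -1102
r[8] = 3·(-1102) + 16 = -3290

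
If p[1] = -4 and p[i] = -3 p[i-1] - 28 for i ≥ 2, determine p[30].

-205891132094656

The fixed point is -28/(1 + 3) = -7, so p[i] + 7 = -3(p[i-1] + 7).
Hence p[i] = 3·(-3)^{i-1} - 7.
p[30] = 3·(-3)^{29} - 7 = 3·-68630377364883 - 7 = -205891132094656.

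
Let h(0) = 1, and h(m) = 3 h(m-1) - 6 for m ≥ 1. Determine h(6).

-1455

h(1) = 3*1 - 6 = -3
h(2) = 3*(-3) - 6 = -15
h(3) = 3*(-15) - 6 = -51
h(4) = 3*(-51) - 6 = -159
h(5) = 3*(-159) - 6 = -483
h(6) = 3*(-483) - 6 = -1455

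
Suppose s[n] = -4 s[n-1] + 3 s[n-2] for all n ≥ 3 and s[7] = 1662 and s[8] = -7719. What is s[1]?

6

Rearranging, s[n-2] = (s[n] + 4 s[n-1]) / 3.
s[6] = (-7719 + 4*1662) / 3 = -1071/3 = -357
s[5] = (1662 + 4*(-357)) / 3 = 234/3 = 78
s[4] = (-357 + 4*78) / 3 = -45/3 = -15
s[3] = (78 + 4*(-15)) / 3 = 18/3 = 6
s[2] = (-15 + 4*6) / 3 = 9/3 = 3
s[1] = (6 + 4*3) / 3 = 18/3 = 6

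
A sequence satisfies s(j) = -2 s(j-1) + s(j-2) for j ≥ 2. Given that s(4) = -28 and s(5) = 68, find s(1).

4

Rearranging, s(j-2) = s(j) + 2 s(j-1).
s(3) = 68 + 2·(-28) = 12
s(2) = -28 + 2·12 = -4
s(1) = 12 + 2·(-4) = 4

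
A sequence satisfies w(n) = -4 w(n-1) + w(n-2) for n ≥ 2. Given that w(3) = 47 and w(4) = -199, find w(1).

3

Rearranging, w(n-2) = w(n) + 4 w(n-1).
w(2) = -199 + 4*47 = -11
w(1) = 47 + 4*(-11) = 3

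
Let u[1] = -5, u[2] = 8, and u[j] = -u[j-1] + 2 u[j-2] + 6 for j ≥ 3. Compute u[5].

u[3] = -8 + 2·(-5) + 6 = -12
u[4] = -(-12) + 2·8 + 6 = 34
u[5] = -34 + 2·(-12) + 6 = -52

-52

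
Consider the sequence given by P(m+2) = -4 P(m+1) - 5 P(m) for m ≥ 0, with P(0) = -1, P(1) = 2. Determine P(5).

P(2) = -4·2 - 5·(-1) = -3
P(3) = -4·(-3) - 5·2 = 2
P(4) = -4·2 - 5·(-3) = 7
P(5) = -4·7 - 5·2 = -38

-38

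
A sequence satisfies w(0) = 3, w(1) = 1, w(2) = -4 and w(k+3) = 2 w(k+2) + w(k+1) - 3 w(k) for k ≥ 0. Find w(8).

w(3) = 2(-4) + 1 - 3(3) = -16
w(4) = 2(-16) + (-4) - 3(1) = -39
w(5) = 2(-39) + (-16) - 3(-4) = -82
w(6) = 2(-82) + (-39) - 3(-16) = -155
w(7) = 2(-155) + (-82) - 3(-39) = -275
w(8) = 2(-275) + (-155) - 3(-82) = -459

-459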